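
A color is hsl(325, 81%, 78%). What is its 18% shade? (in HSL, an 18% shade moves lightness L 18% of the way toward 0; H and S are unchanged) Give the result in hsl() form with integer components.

L moves 18% from 78 toward 0: 78 − 14.04 = 63.96 → 64.
H and S are unchanged.

hsl(325, 81%, 64%)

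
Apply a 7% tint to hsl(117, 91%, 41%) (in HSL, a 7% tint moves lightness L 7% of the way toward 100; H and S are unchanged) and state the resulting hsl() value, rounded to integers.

hsl(117, 91%, 45%)

L moves 7% from 41 toward 100: 41 + 4.13 = 45.13 → 45.
H and S are unchanged.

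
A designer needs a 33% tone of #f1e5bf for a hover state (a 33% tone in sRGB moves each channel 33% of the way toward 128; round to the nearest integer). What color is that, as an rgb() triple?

#f1e5bf is rgb(241, 229, 191).
A 33% tone moves each channel 33% toward 128:
  R: 241 − 37.29 = 203.71 → 204
  G: 229 − 33.33 = 195.67 → 196
  B: 191 + 0.33×(128−191) = 191 − 20.79 = 170.21 → 170

rgb(204, 196, 170)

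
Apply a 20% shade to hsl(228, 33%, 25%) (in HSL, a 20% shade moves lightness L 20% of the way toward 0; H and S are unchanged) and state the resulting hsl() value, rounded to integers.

hsl(228, 33%, 20%)

L moves 20% from 25 toward 0: 25 − 5 = 20 → 20.
H and S are unchanged.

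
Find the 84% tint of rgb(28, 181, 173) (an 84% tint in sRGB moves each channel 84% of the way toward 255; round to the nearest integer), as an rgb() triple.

Per channel, c → c + 0.84(255 − c):
  R: 28 + 0.84×(255−28) = 28 + 190.68 = 218.68 → 219
  G: 181 + 62.16 = 243.16 → 243
  B: 173 + 0.84×(255−173) = 173 + 68.88 = 241.88 → 242

rgb(219, 243, 242)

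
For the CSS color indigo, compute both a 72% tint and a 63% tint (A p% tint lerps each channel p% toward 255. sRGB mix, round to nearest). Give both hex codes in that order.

CSS indigo is rgb(75, 0, 130).
72% tint:
  R: 75 + 0.72×(255−75) = 75 + 129.6 = 204.6 → 205
  G: 0 + 0.72×(255−0) = 0 + 183.6 = 183.6 → 184
  B: 130 + 0.72×(255−130) = 130 + 90 = 220 → 220
  → #cdb8dc
63% tint:
  R: 75 + 113.4 = 188.4 → 188
  G: 0 + 0.63×(255−0) = 0 + 160.65 = 160.65 → 161
  B: 130 + 0.63×(255−130) = 130 + 78.75 = 208.75 → 209
  → #bca1d1

#cdb8dc, #bca1d1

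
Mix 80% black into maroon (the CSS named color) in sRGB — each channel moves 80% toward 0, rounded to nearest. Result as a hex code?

#1A0000

CSS maroon is rgb(128, 0, 0).
Per channel, c → c + 0.8(0 − c):
  R: 128 + 0.8×(0−128) = 128 − 102.4 = 25.6 → 26
  G: 0 + 0 = 0 → 0
  B: 0 + 0.8×(0−0) = 0 + 0 = 0 → 0
rgb(26, 0, 0) = #1A0000.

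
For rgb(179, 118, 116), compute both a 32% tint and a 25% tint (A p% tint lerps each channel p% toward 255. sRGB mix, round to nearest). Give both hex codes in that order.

#CBA2A0, #C69897

32% tint:
  R: 179 + 0.32×(255−179) = 179 + 24.32 = 203.32 → 203
  G: 118 + 43.84 = 161.84 → 162
  B: 116 + 0.32×(255−116) = 116 + 44.48 = 160.48 → 160
  → #CBA2A0
25% tint:
  R: 179 + 0.25×(255−179) = 179 + 19 = 198 → 198
  G: 118 + 0.25×(255−118) = 118 + 34.25 = 152.25 → 152
  B: 116 + 0.25×(255−116) = 116 + 34.75 = 150.75 → 151
  → #C69897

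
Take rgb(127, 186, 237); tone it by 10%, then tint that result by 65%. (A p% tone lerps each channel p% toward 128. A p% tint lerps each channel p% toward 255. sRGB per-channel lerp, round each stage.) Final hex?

Lerp each channel 10% toward 128:
  R: 127 + 0.1×(128−127) = 127 + 0.1 = 127.1 → 127
  G: 186 + 0.1×(128−186) = 186 − 5.8 = 180.2 → 180
  B: 237 − 10.9 = 226.1 → 226
After the tone: rgb(127, 180, 226) = #7FB4E2.
Lerp each channel 65% toward 255:
  R: 127 + 0.65×(255−127) = 127 + 83.2 = 210.2 → 210
  G: 180 + 0.65×(255−180) = 180 + 48.75 = 228.75 → 229
  B: 226 + 18.85 = 244.85 → 245
rgb(210, 229, 245) = #D2E5F5.

#D2E5F5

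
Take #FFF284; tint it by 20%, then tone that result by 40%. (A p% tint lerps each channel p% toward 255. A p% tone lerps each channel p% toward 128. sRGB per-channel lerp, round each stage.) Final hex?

#FFF284 is rgb(255, 242, 132).
Per channel, c → c + 0.2(255 − c):
  R: 255 + 0.2×(255−255) = 255 + 0 = 255 → 255
  G: 242 + 0.2×(255−242) = 242 + 2.6 = 244.6 → 245
  B: 132 + 24.6 = 156.6 → 157
After the tint: rgb(255, 245, 157) = #FFF59D.
Per channel, c → c + 0.4(128 − c):
  R: 255 − 50.8 = 204.2 → 204
  G: 245 + 0.4×(128−245) = 245 − 46.8 = 198.2 → 198
  B: 157 + 0.4×(128−157) = 157 − 11.6 = 145.4 → 145
rgb(204, 198, 145) = #CCC691.

#CCC691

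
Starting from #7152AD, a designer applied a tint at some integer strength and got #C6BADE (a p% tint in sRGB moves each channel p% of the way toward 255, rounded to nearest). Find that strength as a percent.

60%

#7152AD is rgb(113, 82, 173); #C6BADE is rgb(198, 186, 222).
On the G channel (widest range): 186 ≈ 82 + (p/100)(255 − 82), so p ≈ 100×(186 − 82)/(255 − 82) = 10400/173 = 60.12.
p = 60 reproduces all three channels after rounding.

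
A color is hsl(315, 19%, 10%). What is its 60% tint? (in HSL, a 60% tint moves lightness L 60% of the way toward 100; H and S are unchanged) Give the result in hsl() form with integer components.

hsl(315, 19%, 64%)

L moves 60% from 10 toward 100: 10 + 54 = 64 → 64.
H and S are unchanged.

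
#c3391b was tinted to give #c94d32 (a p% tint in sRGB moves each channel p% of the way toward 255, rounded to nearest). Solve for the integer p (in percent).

10%

#c3391b is rgb(195, 57, 27); #c94d32 is rgb(201, 77, 50).
On the B channel (widest range): 50 ≈ 27 + (p/100)(255 − 27), so p ≈ 100×(50 − 27)/(255 − 27) = 2300/228 = 10.09.
p = 10 reproduces all three channels after rounding.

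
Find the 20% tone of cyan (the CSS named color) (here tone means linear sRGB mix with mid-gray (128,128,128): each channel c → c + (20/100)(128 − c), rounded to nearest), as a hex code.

#1ae6e6

CSS cyan is rgb(0, 255, 255).
Per channel, c → c + 0.2(128 − c):
  R: 0 + 25.6 = 25.6 → 26
  G: 255 − 25.4 = 229.6 → 230
  B: 255 + 0.2×(128−255) = 255 − 25.4 = 229.6 → 230
rgb(26, 230, 230) = #1ae6e6.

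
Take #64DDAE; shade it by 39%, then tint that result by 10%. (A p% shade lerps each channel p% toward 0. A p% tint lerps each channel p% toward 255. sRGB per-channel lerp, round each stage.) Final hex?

#64DDAE is rgb(100, 221, 174).
Lerp each channel 39% toward 0:
  R: 100 + 0.39×(0−100) = 100 − 39 = 61 → 61
  G: 221 − 86.19 = 134.81 → 135
  B: 174 + 0.39×(0−174) = 174 − 67.86 = 106.14 → 106
After the shade: rgb(61, 135, 106) = #3D876A.
A 10% tint moves each channel 10% toward 255:
  R: 61 + 19.4 = 80.4 → 80
  G: 135 + 0.1×(255−135) = 135 + 12 = 147 → 147
  B: 106 + 0.1×(255−106) = 106 + 14.9 = 120.9 → 121
rgb(80, 147, 121) = #509379.

#509379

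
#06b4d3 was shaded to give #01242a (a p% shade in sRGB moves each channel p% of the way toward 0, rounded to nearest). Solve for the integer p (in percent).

80%

#06b4d3 is rgb(6, 180, 211); #01242a is rgb(1, 36, 42).
On the B channel (widest range): 42 ≈ 211 + (p/100)(0 − 211), so p ≈ 100×(42 − 211)/(0 − 211) = -16900/-211 = 80.09.
p = 80 reproduces all three channels after rounding.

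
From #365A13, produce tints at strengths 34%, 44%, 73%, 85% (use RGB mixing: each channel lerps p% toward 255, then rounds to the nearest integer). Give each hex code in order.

#7A9263, #8EA37B, #C9D2BF, #E1E6DC

#365A13 is rgb(54, 90, 19).
34%: (54 + 68.34 = 122.34→122, 90 + 56.1 = 146.1→146, 19 + 80.24 = 99.24→99) → #7A9263
44%: (54 + 88.44 = 142.44→142, 90 + 72.6 = 162.6→163, 19 + 103.84 = 122.84→123) → #8EA37B
73%: (54 + 146.73 = 200.73→201, 90 + 120.45 = 210.45→210, 19 + 172.28 = 191.28→191) → #C9D2BF
85%: (54 + 170.85 = 224.85→225, 90 + 140.25 = 230.25→230, 19 + 200.6 = 219.6→220) → #E1E6DC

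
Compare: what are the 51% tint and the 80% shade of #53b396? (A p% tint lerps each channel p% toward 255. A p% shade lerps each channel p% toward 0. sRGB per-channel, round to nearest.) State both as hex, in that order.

#53b396 is rgb(83, 179, 150).
51% tint:
  R: 83 + 0.51×(255−83) = 83 + 87.72 = 170.72 → 171
  G: 179 + 38.76 = 217.76 → 218
  B: 150 + 53.55 = 203.55 → 204
  → #abdacc
80% shade:
  R: 83 − 66.4 = 16.6 → 17
  G: 179 − 143.2 = 35.8 → 36
  B: 150 − 120 = 30 → 30
  → #11241e

#abdacc, #11241e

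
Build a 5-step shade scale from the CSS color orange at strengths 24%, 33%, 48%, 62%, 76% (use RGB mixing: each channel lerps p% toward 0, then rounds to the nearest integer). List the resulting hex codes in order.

#C27D00, #AB6F00, #855600, #613F00, #3D2800

CSS orange is rgb(255, 165, 0).
24%: (255 − 61.2 = 193.8→194, 165 − 39.6 = 125.4→125, 0→0) → #C27D00
33%: (255 − 84.15 = 170.85→171, 165 − 54.45 = 110.55→111, 0→0) → #AB6F00
48%: (255 − 122.4 = 132.6→133, 165 − 79.2 = 85.8→86, 0→0) → #855600
62%: (255 − 158.1 = 96.9→97, 165 − 102.3 = 62.7→63, 0→0) → #613F00
76%: (255 − 193.8 = 61.2→61, 165 − 125.4 = 39.6→40, 0→0) → #3D2800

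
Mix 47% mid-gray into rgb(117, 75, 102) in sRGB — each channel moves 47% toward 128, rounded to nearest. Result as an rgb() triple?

Lerp each channel 47% toward 128:
  R: 117 + 5.17 = 122.17 → 122
  G: 75 + 24.91 = 99.91 → 100
  B: 102 + 0.47×(128−102) = 102 + 12.22 = 114.22 → 114

rgb(122, 100, 114)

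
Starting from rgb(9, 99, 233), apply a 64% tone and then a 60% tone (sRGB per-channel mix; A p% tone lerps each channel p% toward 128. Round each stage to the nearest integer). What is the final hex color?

#6F7C8F

Lerp each channel 64% toward 128:
  R: 9 + 0.64×(128−9) = 9 + 76.16 = 85.16 → 85
  G: 99 + 0.64×(128−99) = 99 + 18.56 = 117.56 → 118
  B: 233 + 0.64×(128−233) = 233 − 67.2 = 165.8 → 166
After the tone: rgb(85, 118, 166) = #5576A6.
Per channel, c → c + 0.6(128 − c):
  R: 85 + 25.8 = 110.8 → 111
  G: 118 + 0.6×(128−118) = 118 + 6 = 124 → 124
  B: 166 + 0.6×(128−166) = 166 − 22.8 = 143.2 → 143
rgb(111, 124, 143) = #6F7C8F.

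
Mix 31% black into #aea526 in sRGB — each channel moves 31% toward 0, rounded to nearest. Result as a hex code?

#78721a

#aea526 is rgb(174, 165, 38).
Lerp each channel 31% toward 0:
  R: 174 + 0.31×(0−174) = 174 − 53.94 = 120.06 → 120
  G: 165 + 0.31×(0−165) = 165 − 51.15 = 113.85 → 114
  B: 38 + 0.31×(0−38) = 38 − 11.78 = 26.22 → 26
rgb(120, 114, 26) = #78721a.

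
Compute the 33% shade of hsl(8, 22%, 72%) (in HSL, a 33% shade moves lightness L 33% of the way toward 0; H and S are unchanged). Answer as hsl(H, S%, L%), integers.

L moves 33% from 72 toward 0: 72 − 23.76 = 48.24 → 48.
H and S are unchanged.

hsl(8, 22%, 48%)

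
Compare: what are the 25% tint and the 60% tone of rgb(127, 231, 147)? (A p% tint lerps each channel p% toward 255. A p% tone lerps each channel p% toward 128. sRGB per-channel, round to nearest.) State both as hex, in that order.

#9fedae, #80a988

25% tint:
  R: 127 + 0.25×(255−127) = 127 + 32 = 159 → 159
  G: 231 + 0.25×(255−231) = 231 + 6 = 237 → 237
  B: 147 + 27 = 174 → 174
  → #9fedae
60% tone:
  R: 127 + 0.6 = 127.6 → 128
  G: 231 + 0.6×(128−231) = 231 − 61.8 = 169.2 → 169
  B: 147 − 11.4 = 135.6 → 136
  → #80a988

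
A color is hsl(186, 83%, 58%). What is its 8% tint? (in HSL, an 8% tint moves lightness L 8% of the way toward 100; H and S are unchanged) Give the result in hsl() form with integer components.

hsl(186, 83%, 61%)

L moves 8% from 58 toward 100: 58 + 3.36 = 61.36 → 61.
H and S are unchanged.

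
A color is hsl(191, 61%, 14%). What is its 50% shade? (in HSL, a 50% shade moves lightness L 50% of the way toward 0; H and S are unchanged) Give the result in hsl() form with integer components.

hsl(191, 61%, 7%)

L moves 50% from 14 toward 0: 14 − 7 = 7 → 7.
H and S are unchanged.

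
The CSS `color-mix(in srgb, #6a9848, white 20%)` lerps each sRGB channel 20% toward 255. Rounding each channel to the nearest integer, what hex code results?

#6a9848 is rgb(106, 152, 72).
A 20% tint moves each channel 20% toward 255:
  R: 106 + 0.2×(255−106) = 106 + 29.8 = 135.8 → 136
  G: 152 + 0.2×(255−152) = 152 + 20.6 = 172.6 → 173
  B: 72 + 36.6 = 108.6 → 109
rgb(136, 173, 109) = #88ad6d.

#88ad6d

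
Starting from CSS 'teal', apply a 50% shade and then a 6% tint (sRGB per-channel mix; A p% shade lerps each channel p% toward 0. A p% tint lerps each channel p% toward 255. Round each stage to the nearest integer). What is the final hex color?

#0f4b4b

CSS teal is rgb(0, 128, 128).
Lerp each channel 50% toward 0:
  R: 0 + 0.5×(0−0) = 0 + 0 = 0 → 0
  G: 128 + 0.5×(0−128) = 128 − 64 = 64 → 64
  B: 128 + 0.5×(0−128) = 128 − 64 = 64 → 64
After the shade: rgb(0, 64, 64) = #004040.
Per channel, c → c + 0.06(255 − c):
  R: 0 + 0.06×(255−0) = 0 + 15.3 = 15.3 → 15
  G: 64 + 0.06×(255−64) = 64 + 11.46 = 75.46 → 75
  B: 64 + 11.46 = 75.46 → 75
rgb(15, 75, 75) = #0f4b4b.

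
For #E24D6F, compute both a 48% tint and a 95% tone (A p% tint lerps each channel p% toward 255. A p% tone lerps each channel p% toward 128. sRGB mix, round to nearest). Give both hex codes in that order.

#E24D6F is rgb(226, 77, 111).
48% tint:
  R: 226 + 13.92 = 239.92 → 240
  G: 77 + 0.48×(255−77) = 77 + 85.44 = 162.44 → 162
  B: 111 + 69.12 = 180.12 → 180
  → #F0A2B4
95% tone:
  R: 226 − 93.1 = 132.9 → 133
  G: 77 + 0.95×(128−77) = 77 + 48.45 = 125.45 → 125
  B: 111 + 0.95×(128−111) = 111 + 16.15 = 127.15 → 127
  → #857D7F

#F0A2B4, #857D7F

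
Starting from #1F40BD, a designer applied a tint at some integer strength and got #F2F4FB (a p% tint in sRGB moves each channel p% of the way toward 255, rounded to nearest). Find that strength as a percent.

94%

#1F40BD is rgb(31, 64, 189); #F2F4FB is rgb(242, 244, 251).
On the R channel (widest range): 242 ≈ 31 + (p/100)(255 − 31), so p ≈ 100×(242 − 31)/(255 − 31) = 21100/224 = 94.20.
p = 94 reproduces all three channels after rounding.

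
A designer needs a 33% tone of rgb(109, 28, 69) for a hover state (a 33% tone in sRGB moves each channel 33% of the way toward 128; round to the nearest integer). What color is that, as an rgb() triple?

Lerp each channel 33% toward 128:
  R: 109 + 0.33×(128−109) = 109 + 6.27 = 115.27 → 115
  G: 28 + 0.33×(128−28) = 28 + 33 = 61 → 61
  B: 69 + 0.33×(128−69) = 69 + 19.47 = 88.47 → 88

rgb(115, 61, 88)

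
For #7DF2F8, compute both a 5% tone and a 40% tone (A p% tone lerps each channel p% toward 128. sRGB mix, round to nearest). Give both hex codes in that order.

#7DECF2, #7EC4C8

#7DF2F8 is rgb(125, 242, 248).
5% tone:
  R: 125 + 0.05×(128−125) = 125 + 0.15 = 125.15 → 125
  G: 242 + 0.05×(128−242) = 242 − 5.7 = 236.3 → 236
  B: 248 + 0.05×(128−248) = 248 − 6 = 242 → 242
  → #7DECF2
40% tone:
  R: 125 + 0.4×(128−125) = 125 + 1.2 = 126.2 → 126
  G: 242 − 45.6 = 196.4 → 196
  B: 248 − 48 = 200 → 200
  → #7EC4C8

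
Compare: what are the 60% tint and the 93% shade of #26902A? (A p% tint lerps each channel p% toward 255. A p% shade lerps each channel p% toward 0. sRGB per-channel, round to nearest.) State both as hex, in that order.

#A8D3AA, #030A03

#26902A is rgb(38, 144, 42).
60% tint:
  R: 38 + 130.2 = 168.2 → 168
  G: 144 + 66.6 = 210.6 → 211
  B: 42 + 0.6×(255−42) = 42 + 127.8 = 169.8 → 170
  → #A8D3AA
93% shade:
  R: 38 + 0.93×(0−38) = 38 − 35.34 = 2.66 → 3
  G: 144 − 133.92 = 10.08 → 10
  B: 42 + 0.93×(0−42) = 42 − 39.06 = 2.94 → 3
  → #030A03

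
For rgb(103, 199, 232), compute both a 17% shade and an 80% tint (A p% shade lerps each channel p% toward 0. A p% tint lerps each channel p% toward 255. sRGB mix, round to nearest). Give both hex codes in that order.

#55a5c1, #e1f4fa

17% shade:
  R: 103 + 0.17×(0−103) = 103 − 17.51 = 85.49 → 85
  G: 199 + 0.17×(0−199) = 199 − 33.83 = 165.17 → 165
  B: 232 + 0.17×(0−232) = 232 − 39.44 = 192.56 → 193
  → #55a5c1
80% tint:
  R: 103 + 121.6 = 224.6 → 225
  G: 199 + 0.8×(255−199) = 199 + 44.8 = 243.8 → 244
  B: 232 + 18.4 = 250.4 → 250
  → #e1f4fa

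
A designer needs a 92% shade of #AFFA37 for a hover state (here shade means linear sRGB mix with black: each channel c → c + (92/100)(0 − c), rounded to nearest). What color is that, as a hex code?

#AFFA37 is rgb(175, 250, 55).
Lerp each channel 92% toward 0:
  R: 175 + 0.92×(0−175) = 175 − 161 = 14 → 14
  G: 250 + 0.92×(0−250) = 250 − 230 = 20 → 20
  B: 55 + 0.92×(0−55) = 55 − 50.6 = 4.4 → 4
rgb(14, 20, 4) = #0E1404.

#0E1404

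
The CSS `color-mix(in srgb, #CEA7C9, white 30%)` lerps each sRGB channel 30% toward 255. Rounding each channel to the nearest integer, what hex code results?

#DDC1D9

#CEA7C9 is rgb(206, 167, 201).
Lerp each channel 30% toward 255:
  R: 206 + 0.3×(255−206) = 206 + 14.7 = 220.7 → 221
  G: 167 + 0.3×(255−167) = 167 + 26.4 = 193.4 → 193
  B: 201 + 0.3×(255−201) = 201 + 16.2 = 217.2 → 217
rgb(221, 193, 217) = #DDC1D9.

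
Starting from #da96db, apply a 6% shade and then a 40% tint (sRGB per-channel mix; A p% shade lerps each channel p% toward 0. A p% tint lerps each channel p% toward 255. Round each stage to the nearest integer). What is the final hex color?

#da96db is rgb(218, 150, 219).
Per channel, c → c + 0.06(0 − c):
  R: 218 + 0.06×(0−218) = 218 − 13.08 = 204.92 → 205
  G: 150 + 0.06×(0−150) = 150 − 9 = 141 → 141
  B: 219 − 13.14 = 205.86 → 206
After the shade: rgb(205, 141, 206) = #cd8dce.
Lerp each channel 40% toward 255:
  R: 205 + 0.4×(255−205) = 205 + 20 = 225 → 225
  G: 141 + 45.6 = 186.6 → 187
  B: 206 + 19.6 = 225.6 → 226
rgb(225, 187, 226) = #e1bbe2.

#e1bbe2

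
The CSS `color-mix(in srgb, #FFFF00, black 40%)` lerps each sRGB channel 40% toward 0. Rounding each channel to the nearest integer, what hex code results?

#999900

#FFFF00 is rgb(255, 255, 0).
Lerp each channel 40% toward 0:
  R: 255 + 0.4×(0−255) = 255 − 102 = 153 → 153
  G: 255 − 102 = 153 → 153
  B: 0 + 0.4×(0−0) = 0 + 0 = 0 → 0
rgb(153, 153, 0) = #999900.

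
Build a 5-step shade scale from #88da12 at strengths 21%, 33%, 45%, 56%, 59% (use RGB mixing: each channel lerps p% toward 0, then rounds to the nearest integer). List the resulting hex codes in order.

#6bac0e, #5b920c, #4b780a, #3c6008, #385907

#88da12 is rgb(136, 218, 18).
21%: (136 − 28.56 = 107.44→107, 218 − 45.78 = 172.22→172, 18 − 3.78 = 14.22→14) → #6bac0e
33%: (136 − 44.88 = 91.12→91, 218 − 71.94 = 146.06→146, 18 − 5.94 = 12.06→12) → #5b920c
45%: (136 − 61.2 = 74.8→75, 218 − 98.1 = 119.9→120, 18 − 8.1 = 9.9→10) → #4b780a
56%: (136 − 76.16 = 59.84→60, 218 − 122.08 = 95.92→96, 18 − 10.08 = 7.92→8) → #3c6008
59%: (136 − 80.24 = 55.76→56, 218 − 128.62 = 89.38→89, 18 − 10.62 = 7.38→7) → #385907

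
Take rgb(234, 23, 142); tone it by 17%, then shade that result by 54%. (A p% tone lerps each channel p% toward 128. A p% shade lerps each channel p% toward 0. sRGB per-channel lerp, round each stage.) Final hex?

Lerp each channel 17% toward 128:
  R: 234 − 18.02 = 215.98 → 216
  G: 23 + 0.17×(128−23) = 23 + 17.85 = 40.85 → 41
  B: 142 − 2.38 = 139.62 → 140
After the tone: rgb(216, 41, 140) = #d8298c.
Lerp each channel 54% toward 0:
  R: 216 + 0.54×(0−216) = 216 − 116.64 = 99.36 → 99
  G: 41 − 22.14 = 18.86 → 19
  B: 140 − 75.6 = 64.4 → 64
rgb(99, 19, 64) = #631340.

#631340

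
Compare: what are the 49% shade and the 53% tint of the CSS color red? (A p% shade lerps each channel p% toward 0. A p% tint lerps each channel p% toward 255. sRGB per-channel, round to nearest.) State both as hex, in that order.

#820000, #FF8787

CSS red is rgb(255, 0, 0).
49% shade:
  R: 255 + 0.49×(0−255) = 255 − 124.95 = 130.05 → 130
  G: 0 + 0.49×(0−0) = 0 + 0 = 0 → 0
  B: 0 + 0 = 0 → 0
  → #820000
53% tint:
  R: 255 + 0 = 255 → 255
  G: 0 + 0.53×(255−0) = 0 + 135.15 = 135.15 → 135
  B: 0 + 135.15 = 135.15 → 135
  → #FF8787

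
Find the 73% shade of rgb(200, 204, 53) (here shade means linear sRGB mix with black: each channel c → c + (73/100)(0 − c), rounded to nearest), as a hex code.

#36370E

Per channel, c → c + 0.73(0 − c):
  R: 200 − 146 = 54 → 54
  G: 204 − 148.92 = 55.08 → 55
  B: 53 − 38.69 = 14.31 → 14
rgb(54, 55, 14) = #36370E.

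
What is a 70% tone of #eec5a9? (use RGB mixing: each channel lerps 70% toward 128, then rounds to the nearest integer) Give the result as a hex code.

#eec5a9 is rgb(238, 197, 169).
Lerp each channel 70% toward 128:
  R: 238 + 0.7×(128−238) = 238 − 77 = 161 → 161
  G: 197 − 48.3 = 148.7 → 149
  B: 169 + 0.7×(128−169) = 169 − 28.7 = 140.3 → 140
rgb(161, 149, 140) = #a1958c.

#a1958c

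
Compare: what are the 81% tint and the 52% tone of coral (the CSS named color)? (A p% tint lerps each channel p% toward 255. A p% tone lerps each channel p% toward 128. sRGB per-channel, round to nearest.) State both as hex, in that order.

CSS coral is rgb(255, 127, 80).
81% tint:
  R: 255 + 0.81×(255−255) = 255 + 0 = 255 → 255
  G: 127 + 0.81×(255−127) = 127 + 103.68 = 230.68 → 231
  B: 80 + 0.81×(255−80) = 80 + 141.75 = 221.75 → 222
  → #FFE7DE
52% tone:
  R: 255 − 66.04 = 188.96 → 189
  G: 127 + 0.52 = 127.52 → 128
  B: 80 + 0.52×(128−80) = 80 + 24.96 = 104.96 → 105
  → #BD8069

#FFE7DE, #BD8069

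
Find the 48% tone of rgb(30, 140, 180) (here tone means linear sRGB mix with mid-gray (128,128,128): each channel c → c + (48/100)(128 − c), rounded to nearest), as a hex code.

A 48% tone moves each channel 48% toward 128:
  R: 30 + 47.04 = 77.04 → 77
  G: 140 − 5.76 = 134.24 → 134
  B: 180 + 0.48×(128−180) = 180 − 24.96 = 155.04 → 155
rgb(77, 134, 155) = #4d869b.

#4d869b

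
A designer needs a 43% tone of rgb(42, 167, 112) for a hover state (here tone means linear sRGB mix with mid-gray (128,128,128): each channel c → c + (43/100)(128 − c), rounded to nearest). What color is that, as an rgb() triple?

rgb(79, 150, 119)

A 43% tone moves each channel 43% toward 128:
  R: 42 + 0.43×(128−42) = 42 + 36.98 = 78.98 → 79
  G: 167 − 16.77 = 150.23 → 150
  B: 112 + 0.43×(128−112) = 112 + 6.88 = 118.88 → 119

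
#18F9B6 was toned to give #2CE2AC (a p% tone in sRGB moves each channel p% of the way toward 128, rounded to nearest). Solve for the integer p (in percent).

#18F9B6 is rgb(24, 249, 182); #2CE2AC is rgb(44, 226, 172).
On the G channel (widest range): 226 ≈ 249 + (p/100)(128 − 249), so p ≈ 100×(226 − 249)/(128 − 249) = -2300/-121 = 19.01.
p = 19 reproduces all three channels after rounding.

19%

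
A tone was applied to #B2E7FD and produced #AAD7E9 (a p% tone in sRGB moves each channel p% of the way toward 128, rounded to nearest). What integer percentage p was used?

16%

#B2E7FD is rgb(178, 231, 253); #AAD7E9 is rgb(170, 215, 233).
On the B channel (widest range): 233 ≈ 253 + (p/100)(128 − 253), so p ≈ 100×(233 − 253)/(128 − 253) = -2000/-125 = 16.00.
p = 16 reproduces all three channels after rounding.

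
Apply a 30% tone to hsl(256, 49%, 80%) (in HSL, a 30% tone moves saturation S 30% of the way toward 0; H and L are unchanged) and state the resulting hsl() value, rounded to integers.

S moves 30% from 49 toward 0: 49 − 14.7 = 34.3 → 34.
H and L are unchanged.

hsl(256, 34%, 80%)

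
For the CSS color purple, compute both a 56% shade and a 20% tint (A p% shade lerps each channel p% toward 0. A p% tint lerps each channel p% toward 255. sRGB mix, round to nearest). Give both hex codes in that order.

CSS purple is rgb(128, 0, 128).
56% shade:
  R: 128 − 71.68 = 56.32 → 56
  G: 0 + 0 = 0 → 0
  B: 128 − 71.68 = 56.32 → 56
  → #380038
20% tint:
  R: 128 + 25.4 = 153.4 → 153
  G: 0 + 0.2×(255−0) = 0 + 51 = 51 → 51
  B: 128 + 0.2×(255−128) = 128 + 25.4 = 153.4 → 153
  → #993399

#380038, #993399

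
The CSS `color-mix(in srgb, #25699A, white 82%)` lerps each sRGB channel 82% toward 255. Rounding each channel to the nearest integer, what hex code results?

#D8E4ED

#25699A is rgb(37, 105, 154).
An 82% tint moves each channel 82% toward 255:
  R: 37 + 178.76 = 215.76 → 216
  G: 105 + 123 = 228 → 228
  B: 154 + 82.82 = 236.82 → 237
rgb(216, 228, 237) = #D8E4ED.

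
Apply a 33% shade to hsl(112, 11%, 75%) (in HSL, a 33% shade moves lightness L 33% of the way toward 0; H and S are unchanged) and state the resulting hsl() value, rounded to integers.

hsl(112, 11%, 50%)

L moves 33% from 75 toward 0: 75 − 24.75 = 50.25 → 50.
H and S are unchanged.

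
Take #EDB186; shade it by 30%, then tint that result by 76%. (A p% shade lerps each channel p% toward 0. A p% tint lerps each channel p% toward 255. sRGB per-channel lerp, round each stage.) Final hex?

#EDB186 is rgb(237, 177, 134).
A 30% shade moves each channel 30% toward 0:
  R: 237 + 0.3×(0−237) = 237 − 71.1 = 165.9 → 166
  G: 177 − 53.1 = 123.9 → 124
  B: 134 + 0.3×(0−134) = 134 − 40.2 = 93.8 → 94
After the shade: rgb(166, 124, 94) = #A67C5E.
Lerp each channel 76% toward 255:
  R: 166 + 0.76×(255−166) = 166 + 67.64 = 233.64 → 234
  G: 124 + 99.56 = 223.56 → 224
  B: 94 + 0.76×(255−94) = 94 + 122.36 = 216.36 → 216
rgb(234, 224, 216) = #EAE0D8.

#EAE0D8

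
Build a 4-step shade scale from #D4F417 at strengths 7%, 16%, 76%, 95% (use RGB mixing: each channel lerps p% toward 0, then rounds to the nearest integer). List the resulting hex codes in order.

#D4F417 is rgb(212, 244, 23).
7%: (212 − 14.84 = 197.16→197, 244 − 17.08 = 226.92→227, 23 − 1.61 = 21.39→21) → #C5E315
16%: (212 − 33.92 = 178.08→178, 244 − 39.04 = 204.96→205, 23 − 3.68 = 19.32→19) → #B2CD13
76%: (212 − 161.12 = 50.88→51, 244 − 185.44 = 58.56→59, 23 − 17.48 = 5.52→6) → #333B06
95%: (212 − 201.4 = 10.6→11, 244 − 231.8 = 12.2→12, 23 − 21.85 = 1.15→1) → #0B0C01

#C5E315, #B2CD13, #333B06, #0B0C01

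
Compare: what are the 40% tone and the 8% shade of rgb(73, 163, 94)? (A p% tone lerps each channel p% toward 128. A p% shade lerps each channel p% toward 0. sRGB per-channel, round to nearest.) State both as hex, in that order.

#5F956C, #439656

40% tone:
  R: 73 + 22 = 95 → 95
  G: 163 − 14 = 149 → 149
  B: 94 + 0.4×(128−94) = 94 + 13.6 = 107.6 → 108
  → #5F956C
8% shade:
  R: 73 + 0.08×(0−73) = 73 − 5.84 = 67.16 → 67
  G: 163 − 13.04 = 149.96 → 150
  B: 94 − 7.52 = 86.48 → 86
  → #439656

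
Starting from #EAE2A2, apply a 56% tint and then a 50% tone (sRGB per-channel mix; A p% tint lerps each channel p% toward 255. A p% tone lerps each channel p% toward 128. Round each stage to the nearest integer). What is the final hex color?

#BBB9AB

#EAE2A2 is rgb(234, 226, 162).
A 56% tint moves each channel 56% toward 255:
  R: 234 + 11.76 = 245.76 → 246
  G: 226 + 16.24 = 242.24 → 242
  B: 162 + 0.56×(255−162) = 162 + 52.08 = 214.08 → 214
After the tint: rgb(246, 242, 214) = #F6F2D6.
Per channel, c → c + 0.5(128 − c):
  R: 246 − 59 = 187 → 187
  G: 242 + 0.5×(128−242) = 242 − 57 = 185 → 185
  B: 214 + 0.5×(128−214) = 214 − 43 = 171 → 171
rgb(187, 185, 171) = #BBB9AB.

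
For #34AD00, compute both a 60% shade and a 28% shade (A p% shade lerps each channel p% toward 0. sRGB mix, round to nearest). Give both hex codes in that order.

#34AD00 is rgb(52, 173, 0).
60% shade:
  R: 52 − 31.2 = 20.8 → 21
  G: 173 + 0.6×(0−173) = 173 − 103.8 = 69.2 → 69
  B: 0 + 0.6×(0−0) = 0 + 0 = 0 → 0
  → #154500
28% shade:
  R: 52 + 0.28×(0−52) = 52 − 14.56 = 37.44 → 37
  G: 173 + 0.28×(0−173) = 173 − 48.44 = 124.56 → 125
  B: 0 + 0.28×(0−0) = 0 + 0 = 0 → 0
  → #257D00

#154500, #257D00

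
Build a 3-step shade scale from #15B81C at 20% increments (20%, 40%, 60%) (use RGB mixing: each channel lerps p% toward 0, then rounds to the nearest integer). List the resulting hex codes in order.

#119316, #0D6E11, #084A0B

#15B81C is rgb(21, 184, 28).
20%: (21 − 4.2 = 16.8→17, 184 − 36.8 = 147.2→147, 28 − 5.6 = 22.4→22) → #119316
40%: (21 − 8.4 = 12.6→13, 184 − 73.6 = 110.4→110, 28 − 11.2 = 16.8→17) → #0D6E11
60%: (21 − 12.6 = 8.4→8, 184 − 110.4 = 73.6→74, 28 − 16.8 = 11.2→11) → #084A0B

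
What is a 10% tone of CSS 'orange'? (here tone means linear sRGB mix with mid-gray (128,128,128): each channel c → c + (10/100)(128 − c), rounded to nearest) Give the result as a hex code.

#F2A10D

CSS orange is rgb(255, 165, 0).
Lerp each channel 10% toward 128:
  R: 255 + 0.1×(128−255) = 255 − 12.7 = 242.3 → 242
  G: 165 − 3.7 = 161.3 → 161
  B: 0 + 0.1×(128−0) = 0 + 12.8 = 12.8 → 13
rgb(242, 161, 13) = #F2A10D.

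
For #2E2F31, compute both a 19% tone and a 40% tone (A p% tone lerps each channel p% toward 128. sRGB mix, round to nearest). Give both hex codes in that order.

#3E3E40, #4F4F51

#2E2F31 is rgb(46, 47, 49).
19% tone:
  R: 46 + 15.58 = 61.58 → 62
  G: 47 + 0.19×(128−47) = 47 + 15.39 = 62.39 → 62
  B: 49 + 15.01 = 64.01 → 64
  → #3E3E40
40% tone:
  R: 46 + 0.4×(128−46) = 46 + 32.8 = 78.8 → 79
  G: 47 + 0.4×(128−47) = 47 + 32.4 = 79.4 → 79
  B: 49 + 0.4×(128−49) = 49 + 31.6 = 80.6 → 81
  → #4F4F51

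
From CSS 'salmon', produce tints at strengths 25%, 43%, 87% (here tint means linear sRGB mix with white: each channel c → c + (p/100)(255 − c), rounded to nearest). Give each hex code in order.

CSS salmon is rgb(250, 128, 114).
25%: (250 + 1.25 = 251.25→251, 128 + 31.75 = 159.75→160, 114 + 35.25 = 149.25→149) → #FBA095
43%: (250 + 2.15 = 252.15→252, 128 + 54.61 = 182.61→183, 114 + 60.63 = 174.63→175) → #FCB7AF
87%: (250 + 4.35 = 254.35→254, 128 + 110.49 = 238.49→238, 114 + 122.67 = 236.67→237) → #FEEEED

#FBA095, #FCB7AF, #FEEEED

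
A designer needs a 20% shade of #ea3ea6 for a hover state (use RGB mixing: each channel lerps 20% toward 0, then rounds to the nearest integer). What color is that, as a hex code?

#ea3ea6 is rgb(234, 62, 166).
A 20% shade moves each channel 20% toward 0:
  R: 234 − 46.8 = 187.2 → 187
  G: 62 + 0.2×(0−62) = 62 − 12.4 = 49.6 → 50
  B: 166 + 0.2×(0−166) = 166 − 33.2 = 132.8 → 133
rgb(187, 50, 133) = #bb3285.

#bb3285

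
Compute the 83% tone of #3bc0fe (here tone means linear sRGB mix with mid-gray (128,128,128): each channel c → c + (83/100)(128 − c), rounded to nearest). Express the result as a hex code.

#748b95

#3bc0fe is rgb(59, 192, 254).
Lerp each channel 83% toward 128:
  R: 59 + 57.27 = 116.27 → 116
  G: 192 + 0.83×(128−192) = 192 − 53.12 = 138.88 → 139
  B: 254 + 0.83×(128−254) = 254 − 104.58 = 149.42 → 149
rgb(116, 139, 149) = #748b95.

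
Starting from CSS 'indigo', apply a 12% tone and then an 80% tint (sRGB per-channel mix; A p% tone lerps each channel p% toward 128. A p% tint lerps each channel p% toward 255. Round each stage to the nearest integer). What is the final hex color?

#DCCFE6

CSS indigo is rgb(75, 0, 130).
Per channel, c → c + 0.12(128 − c):
  R: 75 + 0.12×(128−75) = 75 + 6.36 = 81.36 → 81
  G: 0 + 15.36 = 15.36 → 15
  B: 130 + 0.12×(128−130) = 130 − 0.24 = 129.76 → 130
After the tone: rgb(81, 15, 130) = #510F82.
Lerp each channel 80% toward 255:
  R: 81 + 0.8×(255−81) = 81 + 139.2 = 220.2 → 220
  G: 15 + 192 = 207 → 207
  B: 130 + 100 = 230 → 230
rgb(220, 207, 230) = #DCCFE6.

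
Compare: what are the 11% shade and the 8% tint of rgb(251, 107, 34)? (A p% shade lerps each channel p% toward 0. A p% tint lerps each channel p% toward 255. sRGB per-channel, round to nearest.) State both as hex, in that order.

11% shade:
  R: 251 + 0.11×(0−251) = 251 − 27.61 = 223.39 → 223
  G: 107 + 0.11×(0−107) = 107 − 11.77 = 95.23 → 95
  B: 34 + 0.11×(0−34) = 34 − 3.74 = 30.26 → 30
  → #DF5F1E
8% tint:
  R: 251 + 0.08×(255−251) = 251 + 0.32 = 251.32 → 251
  G: 107 + 11.84 = 118.84 → 119
  B: 34 + 0.08×(255−34) = 34 + 17.68 = 51.68 → 52
  → #FB7734

#DF5F1E, #FB7734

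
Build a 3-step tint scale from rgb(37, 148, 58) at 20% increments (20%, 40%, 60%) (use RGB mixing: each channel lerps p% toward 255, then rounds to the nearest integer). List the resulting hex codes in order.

#51A961, #7CBF89, #A8D4B0

20%: (37 + 43.6 = 80.6→81, 148 + 21.4 = 169.4→169, 58 + 39.4 = 97.4→97) → #51A961
40%: (37 + 87.2 = 124.2→124, 148 + 42.8 = 190.8→191, 58 + 78.8 = 136.8→137) → #7CBF89
60%: (37 + 130.8 = 167.8→168, 148 + 64.2 = 212.2→212, 58 + 118.2 = 176.2→176) → #A8D4B0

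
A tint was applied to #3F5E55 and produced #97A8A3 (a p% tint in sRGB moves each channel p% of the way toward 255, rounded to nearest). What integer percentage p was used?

46%

#3F5E55 is rgb(63, 94, 85); #97A8A3 is rgb(151, 168, 163).
On the R channel (widest range): 151 ≈ 63 + (p/100)(255 − 63), so p ≈ 100×(151 − 63)/(255 − 63) = 8800/192 = 45.83.
p = 46 reproduces all three channels after rounding.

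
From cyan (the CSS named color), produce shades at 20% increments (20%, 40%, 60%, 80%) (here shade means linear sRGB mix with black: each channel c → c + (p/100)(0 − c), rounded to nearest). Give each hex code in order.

CSS cyan is rgb(0, 255, 255).
20%: (0→0, 255 − 51 = 204→204, 255 − 51 = 204→204) → #00CCCC
40%: (0→0, 255 − 102 = 153→153, 255 − 102 = 153→153) → #009999
60%: (0→0, 255 − 153 = 102→102, 255 − 153 = 102→102) → #006666
80%: (0→0, 255 − 204 = 51→51, 255 − 204 = 51→51) → #003333

#00CCCC, #009999, #006666, #003333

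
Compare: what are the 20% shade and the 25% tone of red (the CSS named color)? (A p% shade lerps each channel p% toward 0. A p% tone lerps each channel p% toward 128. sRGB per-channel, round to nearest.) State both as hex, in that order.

#cc0000, #df2020

CSS red is rgb(255, 0, 0).
20% shade:
  R: 255 + 0.2×(0−255) = 255 − 51 = 204 → 204
  G: 0 + 0.2×(0−0) = 0 + 0 = 0 → 0
  B: 0 + 0 = 0 → 0
  → #cc0000
25% tone:
  R: 255 + 0.25×(128−255) = 255 − 31.75 = 223.25 → 223
  G: 0 + 0.25×(128−0) = 0 + 32 = 32 → 32
  B: 0 + 0.25×(128−0) = 0 + 32 = 32 → 32
  → #df2020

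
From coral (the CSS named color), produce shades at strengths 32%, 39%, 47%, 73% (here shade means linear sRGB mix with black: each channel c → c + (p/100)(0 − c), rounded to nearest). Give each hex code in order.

#AD5636, #9C4D31, #87432A, #452216

CSS coral is rgb(255, 127, 80).
32%: (255 − 81.6 = 173.4→173, 127 − 40.64 = 86.36→86, 80 − 25.6 = 54.4→54) → #AD5636
39%: (255 − 99.45 = 155.55→156, 127 − 49.53 = 77.47→77, 80 − 31.2 = 48.8→49) → #9C4D31
47%: (255 − 119.85 = 135.15→135, 127 − 59.69 = 67.31→67, 80 − 37.6 = 42.4→42) → #87432A
73%: (255 − 186.15 = 68.85→69, 127 − 92.71 = 34.29→34, 80 − 58.4 = 21.6→22) → #452216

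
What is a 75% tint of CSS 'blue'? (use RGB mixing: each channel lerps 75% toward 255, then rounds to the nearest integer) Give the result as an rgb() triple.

rgb(191, 191, 255)

CSS blue is rgb(0, 0, 255).
Lerp each channel 75% toward 255:
  R: 0 + 191.25 = 191.25 → 191
  G: 0 + 0.75×(255−0) = 0 + 191.25 = 191.25 → 191
  B: 255 + 0.75×(255−255) = 255 + 0 = 255 → 255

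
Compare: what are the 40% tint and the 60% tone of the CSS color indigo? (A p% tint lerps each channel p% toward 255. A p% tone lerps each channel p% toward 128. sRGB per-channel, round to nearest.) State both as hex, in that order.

CSS indigo is rgb(75, 0, 130).
40% tint:
  R: 75 + 0.4×(255−75) = 75 + 72 = 147 → 147
  G: 0 + 102 = 102 → 102
  B: 130 + 50 = 180 → 180
  → #9366B4
60% tone:
  R: 75 + 0.6×(128−75) = 75 + 31.8 = 106.8 → 107
  G: 0 + 0.6×(128−0) = 0 + 76.8 = 76.8 → 77
  B: 130 + 0.6×(128−130) = 130 − 1.2 = 128.8 → 129
  → #6B4D81

#9366B4, #6B4D81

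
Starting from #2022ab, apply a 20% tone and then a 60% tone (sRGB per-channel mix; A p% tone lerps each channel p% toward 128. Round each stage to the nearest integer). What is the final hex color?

#61628e

#2022ab is rgb(32, 34, 171).
A 20% tone moves each channel 20% toward 128:
  R: 32 + 0.2×(128−32) = 32 + 19.2 = 51.2 → 51
  G: 34 + 0.2×(128−34) = 34 + 18.8 = 52.8 → 53
  B: 171 − 8.6 = 162.4 → 162
After the tone: rgb(51, 53, 162) = #3335a2.
Per channel, c → c + 0.6(128 − c):
  R: 51 + 0.6×(128−51) = 51 + 46.2 = 97.2 → 97
  G: 53 + 0.6×(128−53) = 53 + 45 = 98 → 98
  B: 162 + 0.6×(128−162) = 162 − 20.4 = 141.6 → 142
rgb(97, 98, 142) = #61628e.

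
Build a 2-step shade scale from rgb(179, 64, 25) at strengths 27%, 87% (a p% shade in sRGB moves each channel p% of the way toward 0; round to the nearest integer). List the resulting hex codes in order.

27%: (179 − 48.33 = 130.67→131, 64 − 17.28 = 46.72→47, 25 − 6.75 = 18.25→18) → #832F12
87%: (179 − 155.73 = 23.27→23, 64 − 55.68 = 8.32→8, 25 − 21.75 = 3.25→3) → #170803

#832F12, #170803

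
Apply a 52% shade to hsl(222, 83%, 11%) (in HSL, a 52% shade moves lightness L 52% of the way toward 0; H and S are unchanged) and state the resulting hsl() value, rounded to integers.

hsl(222, 83%, 5%)

L moves 52% from 11 toward 0: 11 − 5.72 = 5.28 → 5.
H and S are unchanged.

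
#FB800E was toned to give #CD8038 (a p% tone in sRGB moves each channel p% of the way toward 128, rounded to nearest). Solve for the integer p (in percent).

37%

#FB800E is rgb(251, 128, 14); #CD8038 is rgb(205, 128, 56).
On the R channel (widest range): 205 ≈ 251 + (p/100)(128 − 251), so p ≈ 100×(205 − 251)/(128 − 251) = -4600/-123 = 37.40.
p = 37 reproduces all three channels after rounding.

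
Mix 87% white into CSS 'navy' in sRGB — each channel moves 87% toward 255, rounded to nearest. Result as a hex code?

CSS navy is rgb(0, 0, 128).
Per channel, c → c + 0.87(255 − c):
  R: 0 + 0.87×(255−0) = 0 + 221.85 = 221.85 → 222
  G: 0 + 221.85 = 221.85 → 222
  B: 128 + 110.49 = 238.49 → 238
rgb(222, 222, 238) = #dedeee.

#dedeee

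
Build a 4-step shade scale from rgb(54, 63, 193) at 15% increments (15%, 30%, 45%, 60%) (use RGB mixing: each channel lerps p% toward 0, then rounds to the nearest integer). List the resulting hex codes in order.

#2E36A4, #262C87, #1E236A, #16194D

15%: (54 − 8.1 = 45.9→46, 63 − 9.45 = 53.55→54, 193 − 28.95 = 164.05→164) → #2E36A4
30%: (54 − 16.2 = 37.8→38, 63 − 18.9 = 44.1→44, 193 − 57.9 = 135.1→135) → #262C87
45%: (54 − 24.3 = 29.7→30, 63 − 28.35 = 34.65→35, 193 − 86.85 = 106.15→106) → #1E236A
60%: (54 − 32.4 = 21.6→22, 63 − 37.8 = 25.2→25, 193 − 115.8 = 77.2→77) → #16194D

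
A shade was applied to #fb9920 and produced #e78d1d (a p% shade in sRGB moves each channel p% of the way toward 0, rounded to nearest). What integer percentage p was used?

#fb9920 is rgb(251, 153, 32); #e78d1d is rgb(231, 141, 29).
On the R channel (widest range): 231 ≈ 251 + (p/100)(0 − 251), so p ≈ 100×(231 − 251)/(0 − 251) = -2000/-251 = 7.97.
p = 8 reproduces all three channels after rounding.

8%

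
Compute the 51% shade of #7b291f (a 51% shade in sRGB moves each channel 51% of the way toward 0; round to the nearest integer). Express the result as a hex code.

#7b291f is rgb(123, 41, 31).
Lerp each channel 51% toward 0:
  R: 123 + 0.51×(0−123) = 123 − 62.73 = 60.27 → 60
  G: 41 + 0.51×(0−41) = 41 − 20.91 = 20.09 → 20
  B: 31 + 0.51×(0−31) = 31 − 15.81 = 15.19 → 15
rgb(60, 20, 15) = #3c140f.

#3c140f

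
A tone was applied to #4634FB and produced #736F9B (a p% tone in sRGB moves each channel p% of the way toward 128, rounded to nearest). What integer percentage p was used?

78%

#4634FB is rgb(70, 52, 251); #736F9B is rgb(115, 111, 155).
On the B channel (widest range): 155 ≈ 251 + (p/100)(128 − 251), so p ≈ 100×(155 − 251)/(128 − 251) = -9600/-123 = 78.05.
p = 78 reproduces all three channels after rounding.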